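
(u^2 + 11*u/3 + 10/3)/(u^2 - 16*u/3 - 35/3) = (u + 2)/(u - 7)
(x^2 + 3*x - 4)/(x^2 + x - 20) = (x^2 + 3*x - 4)/(x^2 + x - 20)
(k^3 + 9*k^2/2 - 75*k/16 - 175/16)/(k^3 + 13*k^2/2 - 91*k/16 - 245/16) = (k + 5)/(k + 7)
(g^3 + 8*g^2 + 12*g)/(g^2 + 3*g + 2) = g*(g + 6)/(g + 1)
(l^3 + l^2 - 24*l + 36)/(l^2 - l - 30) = (-l^3 - l^2 + 24*l - 36)/(-l^2 + l + 30)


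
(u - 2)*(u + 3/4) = u^2 - 5*u/4 - 3/2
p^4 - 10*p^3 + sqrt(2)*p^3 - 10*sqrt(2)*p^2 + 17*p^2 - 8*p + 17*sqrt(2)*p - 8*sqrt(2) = (p - 8)*(p - 1)^2*(p + sqrt(2))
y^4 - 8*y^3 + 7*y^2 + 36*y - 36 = (y - 6)*(y - 3)*(y - 1)*(y + 2)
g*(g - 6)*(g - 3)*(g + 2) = g^4 - 7*g^3 + 36*g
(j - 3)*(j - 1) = j^2 - 4*j + 3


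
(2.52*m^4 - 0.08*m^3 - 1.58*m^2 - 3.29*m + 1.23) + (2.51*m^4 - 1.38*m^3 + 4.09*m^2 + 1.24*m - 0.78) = 5.03*m^4 - 1.46*m^3 + 2.51*m^2 - 2.05*m + 0.45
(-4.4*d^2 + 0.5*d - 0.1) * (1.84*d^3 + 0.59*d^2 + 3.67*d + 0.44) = -8.096*d^5 - 1.676*d^4 - 16.037*d^3 - 0.16*d^2 - 0.147*d - 0.044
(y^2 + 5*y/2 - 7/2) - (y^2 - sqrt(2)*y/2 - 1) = sqrt(2)*y/2 + 5*y/2 - 5/2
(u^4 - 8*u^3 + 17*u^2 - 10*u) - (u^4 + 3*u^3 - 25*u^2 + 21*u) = -11*u^3 + 42*u^2 - 31*u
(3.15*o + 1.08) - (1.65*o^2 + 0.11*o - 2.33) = -1.65*o^2 + 3.04*o + 3.41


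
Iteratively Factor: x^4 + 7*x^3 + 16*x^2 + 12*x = (x + 3)*(x^3 + 4*x^2 + 4*x) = (x + 2)*(x + 3)*(x^2 + 2*x) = x*(x + 2)*(x + 3)*(x + 2)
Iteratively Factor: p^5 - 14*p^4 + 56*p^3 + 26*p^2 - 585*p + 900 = (p - 5)*(p^4 - 9*p^3 + 11*p^2 + 81*p - 180) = (p - 5)*(p + 3)*(p^3 - 12*p^2 + 47*p - 60) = (p - 5)^2*(p + 3)*(p^2 - 7*p + 12) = (p - 5)^2*(p - 4)*(p + 3)*(p - 3)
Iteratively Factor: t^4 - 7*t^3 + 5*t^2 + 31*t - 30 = (t - 5)*(t^3 - 2*t^2 - 5*t + 6) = (t - 5)*(t - 3)*(t^2 + t - 2) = (t - 5)*(t - 3)*(t - 1)*(t + 2)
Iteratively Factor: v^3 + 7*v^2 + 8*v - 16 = (v + 4)*(v^2 + 3*v - 4) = (v - 1)*(v + 4)*(v + 4)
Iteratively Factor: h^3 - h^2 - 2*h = (h - 2)*(h^2 + h) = h*(h - 2)*(h + 1)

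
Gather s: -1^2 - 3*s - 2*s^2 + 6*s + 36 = -2*s^2 + 3*s + 35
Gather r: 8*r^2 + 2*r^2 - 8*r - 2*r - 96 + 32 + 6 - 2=10*r^2 - 10*r - 60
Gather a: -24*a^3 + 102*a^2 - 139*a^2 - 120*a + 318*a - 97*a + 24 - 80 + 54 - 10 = -24*a^3 - 37*a^2 + 101*a - 12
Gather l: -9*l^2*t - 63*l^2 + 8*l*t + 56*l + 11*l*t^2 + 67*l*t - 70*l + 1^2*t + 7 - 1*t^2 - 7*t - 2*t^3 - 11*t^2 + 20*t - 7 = l^2*(-9*t - 63) + l*(11*t^2 + 75*t - 14) - 2*t^3 - 12*t^2 + 14*t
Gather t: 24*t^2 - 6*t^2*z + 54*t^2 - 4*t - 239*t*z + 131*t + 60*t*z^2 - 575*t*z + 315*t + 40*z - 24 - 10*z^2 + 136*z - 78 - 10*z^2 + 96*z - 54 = t^2*(78 - 6*z) + t*(60*z^2 - 814*z + 442) - 20*z^2 + 272*z - 156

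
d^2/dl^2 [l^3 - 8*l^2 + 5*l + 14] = 6*l - 16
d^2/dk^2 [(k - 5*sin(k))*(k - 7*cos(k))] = 5*k*sin(k) + 7*k*cos(k) + 14*sin(k) - 70*sin(2*k) - 10*cos(k) + 2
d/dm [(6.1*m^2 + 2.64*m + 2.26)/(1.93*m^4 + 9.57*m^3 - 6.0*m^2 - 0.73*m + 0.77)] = (-23.546*m^5 - 73.6626*m^4 - 67.9768*m^3 - 53.4976*m^2 + 36.514*m + 3.6826)/(3.7249*m^8 + 36.9402*m^7 + 68.4249*m^6 - 117.6578*m^5 + 25.0*m^4 + 23.4978*m^3 - 8.7071*m^2 - 1.1242*m + 0.5929)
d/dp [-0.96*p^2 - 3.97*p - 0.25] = -1.92*p - 3.97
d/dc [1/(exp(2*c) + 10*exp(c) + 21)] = 2*(-exp(c) - 5)*exp(c)/(exp(2*c) + 10*exp(c) + 21)^2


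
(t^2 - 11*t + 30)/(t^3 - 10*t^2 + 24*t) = (t - 5)/(t*(t - 4))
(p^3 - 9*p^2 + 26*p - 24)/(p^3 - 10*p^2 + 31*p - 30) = (p - 4)/(p - 5)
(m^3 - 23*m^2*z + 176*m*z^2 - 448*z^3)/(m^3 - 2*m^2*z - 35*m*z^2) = (m^2 - 16*m*z + 64*z^2)/(m*(m + 5*z))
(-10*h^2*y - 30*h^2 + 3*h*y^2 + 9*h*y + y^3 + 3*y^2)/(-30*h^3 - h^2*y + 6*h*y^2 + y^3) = (y + 3)/(3*h + y)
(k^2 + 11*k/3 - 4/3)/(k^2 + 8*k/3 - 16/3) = (3*k - 1)/(3*k - 4)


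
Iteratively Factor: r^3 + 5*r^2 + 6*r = (r)*(r^2 + 5*r + 6) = r*(r + 3)*(r + 2)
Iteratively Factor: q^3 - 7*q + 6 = (q - 2)*(q^2 + 2*q - 3) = (q - 2)*(q - 1)*(q + 3)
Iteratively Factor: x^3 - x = (x + 1)*(x^2 - x) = x*(x + 1)*(x - 1)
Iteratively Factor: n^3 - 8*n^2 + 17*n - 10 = (n - 5)*(n^2 - 3*n + 2) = (n - 5)*(n - 2)*(n - 1)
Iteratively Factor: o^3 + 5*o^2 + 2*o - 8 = (o + 2)*(o^2 + 3*o - 4) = (o + 2)*(o + 4)*(o - 1)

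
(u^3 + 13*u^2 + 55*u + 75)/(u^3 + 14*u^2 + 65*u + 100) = (u + 3)/(u + 4)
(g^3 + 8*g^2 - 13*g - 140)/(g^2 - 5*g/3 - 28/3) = 3*(g^2 + 12*g + 35)/(3*g + 7)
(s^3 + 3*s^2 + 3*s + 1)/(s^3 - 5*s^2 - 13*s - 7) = (s + 1)/(s - 7)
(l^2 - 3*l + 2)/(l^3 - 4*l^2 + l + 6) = (l - 1)/(l^2 - 2*l - 3)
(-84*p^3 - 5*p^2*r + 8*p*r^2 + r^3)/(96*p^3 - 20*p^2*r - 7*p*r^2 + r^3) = (-7*p - r)/(8*p - r)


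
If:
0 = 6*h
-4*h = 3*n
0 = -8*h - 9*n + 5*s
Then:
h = 0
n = 0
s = 0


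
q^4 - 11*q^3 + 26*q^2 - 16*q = q*(q - 8)*(q - 2)*(q - 1)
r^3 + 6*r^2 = r^2*(r + 6)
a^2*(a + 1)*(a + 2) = a^4 + 3*a^3 + 2*a^2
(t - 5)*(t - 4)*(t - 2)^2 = t^4 - 13*t^3 + 60*t^2 - 116*t + 80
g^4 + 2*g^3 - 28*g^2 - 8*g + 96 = (g - 4)*(g - 2)*(g + 2)*(g + 6)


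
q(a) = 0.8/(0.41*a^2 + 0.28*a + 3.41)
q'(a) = 0.8*(-0.82*a - 0.28)/(0.41*a^2 + 0.28*a + 3.41)^2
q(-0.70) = 0.23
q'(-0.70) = 0.02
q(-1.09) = 0.22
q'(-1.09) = 0.04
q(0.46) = 0.22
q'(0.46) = -0.04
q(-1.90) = 0.18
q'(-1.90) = 0.05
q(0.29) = 0.23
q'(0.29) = -0.03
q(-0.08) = 0.24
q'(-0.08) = -0.01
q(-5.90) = 0.05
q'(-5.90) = 0.01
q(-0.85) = 0.23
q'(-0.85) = 0.03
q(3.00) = 0.10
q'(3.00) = -0.03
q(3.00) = 0.10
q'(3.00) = -0.03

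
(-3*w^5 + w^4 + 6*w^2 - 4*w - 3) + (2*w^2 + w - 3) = -3*w^5 + w^4 + 8*w^2 - 3*w - 6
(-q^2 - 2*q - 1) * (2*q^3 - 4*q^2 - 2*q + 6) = -2*q^5 + 8*q^3 + 2*q^2 - 10*q - 6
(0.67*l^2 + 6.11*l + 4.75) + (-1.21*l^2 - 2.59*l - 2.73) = -0.54*l^2 + 3.52*l + 2.02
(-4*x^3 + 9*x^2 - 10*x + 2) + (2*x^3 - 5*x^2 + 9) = -2*x^3 + 4*x^2 - 10*x + 11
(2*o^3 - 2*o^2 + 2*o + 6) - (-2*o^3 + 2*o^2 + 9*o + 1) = 4*o^3 - 4*o^2 - 7*o + 5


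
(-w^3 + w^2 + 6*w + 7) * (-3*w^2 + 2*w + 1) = 3*w^5 - 5*w^4 - 17*w^3 - 8*w^2 + 20*w + 7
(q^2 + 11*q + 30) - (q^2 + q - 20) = 10*q + 50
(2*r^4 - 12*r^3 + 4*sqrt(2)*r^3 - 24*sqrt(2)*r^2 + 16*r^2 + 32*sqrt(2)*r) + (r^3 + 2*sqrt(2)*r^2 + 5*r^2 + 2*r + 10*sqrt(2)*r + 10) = 2*r^4 - 11*r^3 + 4*sqrt(2)*r^3 - 22*sqrt(2)*r^2 + 21*r^2 + 2*r + 42*sqrt(2)*r + 10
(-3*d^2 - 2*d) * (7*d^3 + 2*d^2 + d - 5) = -21*d^5 - 20*d^4 - 7*d^3 + 13*d^2 + 10*d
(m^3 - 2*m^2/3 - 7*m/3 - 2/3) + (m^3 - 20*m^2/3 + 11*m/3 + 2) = 2*m^3 - 22*m^2/3 + 4*m/3 + 4/3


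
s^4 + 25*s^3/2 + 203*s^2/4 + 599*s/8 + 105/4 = (s + 1/2)*(s + 5/2)*(s + 7/2)*(s + 6)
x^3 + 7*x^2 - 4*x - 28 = (x - 2)*(x + 2)*(x + 7)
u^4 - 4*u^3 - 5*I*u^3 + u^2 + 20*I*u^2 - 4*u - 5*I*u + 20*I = (u - 4)*(u - 5*I)*(u - I)*(u + I)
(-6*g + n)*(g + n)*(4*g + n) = -24*g^3 - 26*g^2*n - g*n^2 + n^3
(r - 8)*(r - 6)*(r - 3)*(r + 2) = r^4 - 15*r^3 + 56*r^2 + 36*r - 288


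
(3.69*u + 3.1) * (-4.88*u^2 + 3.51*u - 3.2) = -18.0072*u^3 - 2.1761*u^2 - 0.927*u - 9.92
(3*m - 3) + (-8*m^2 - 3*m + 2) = -8*m^2 - 1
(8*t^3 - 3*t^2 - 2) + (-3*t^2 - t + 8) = 8*t^3 - 6*t^2 - t + 6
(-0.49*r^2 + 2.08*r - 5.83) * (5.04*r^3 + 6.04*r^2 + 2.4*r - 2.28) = -2.4696*r^5 + 7.5236*r^4 - 17.996*r^3 - 29.104*r^2 - 18.7344*r + 13.2924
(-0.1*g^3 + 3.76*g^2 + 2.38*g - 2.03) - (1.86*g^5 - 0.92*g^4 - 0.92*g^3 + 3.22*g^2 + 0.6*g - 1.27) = -1.86*g^5 + 0.92*g^4 + 0.82*g^3 + 0.54*g^2 + 1.78*g - 0.76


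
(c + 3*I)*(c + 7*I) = c^2 + 10*I*c - 21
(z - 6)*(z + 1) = z^2 - 5*z - 6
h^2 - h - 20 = (h - 5)*(h + 4)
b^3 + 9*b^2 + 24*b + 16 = (b + 1)*(b + 4)^2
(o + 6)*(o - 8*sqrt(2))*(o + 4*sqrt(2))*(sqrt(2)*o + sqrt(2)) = sqrt(2)*o^4 - 8*o^3 + 7*sqrt(2)*o^3 - 58*sqrt(2)*o^2 - 56*o^2 - 448*sqrt(2)*o - 48*o - 384*sqrt(2)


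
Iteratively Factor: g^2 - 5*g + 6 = (g - 2)*(g - 3)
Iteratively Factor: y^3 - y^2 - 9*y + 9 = (y - 1)*(y^2 - 9) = (y - 3)*(y - 1)*(y + 3)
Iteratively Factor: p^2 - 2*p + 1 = (p - 1)*(p - 1)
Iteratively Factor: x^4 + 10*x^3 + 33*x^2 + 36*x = (x)*(x^3 + 10*x^2 + 33*x + 36) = x*(x + 3)*(x^2 + 7*x + 12) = x*(x + 3)^2*(x + 4)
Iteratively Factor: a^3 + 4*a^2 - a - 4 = (a - 1)*(a^2 + 5*a + 4) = (a - 1)*(a + 4)*(a + 1)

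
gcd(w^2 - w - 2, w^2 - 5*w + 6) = w - 2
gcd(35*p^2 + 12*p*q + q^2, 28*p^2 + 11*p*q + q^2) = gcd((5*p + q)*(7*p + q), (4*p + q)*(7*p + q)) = 7*p + q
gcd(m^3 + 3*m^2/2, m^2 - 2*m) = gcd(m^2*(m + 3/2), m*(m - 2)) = m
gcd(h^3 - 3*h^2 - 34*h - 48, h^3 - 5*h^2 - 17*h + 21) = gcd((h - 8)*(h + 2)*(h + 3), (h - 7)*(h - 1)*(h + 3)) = h + 3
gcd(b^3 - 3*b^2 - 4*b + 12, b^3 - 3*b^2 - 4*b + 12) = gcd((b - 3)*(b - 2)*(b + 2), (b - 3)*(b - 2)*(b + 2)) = b^3 - 3*b^2 - 4*b + 12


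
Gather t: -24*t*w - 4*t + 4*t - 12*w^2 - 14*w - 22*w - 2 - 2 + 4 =-24*t*w - 12*w^2 - 36*w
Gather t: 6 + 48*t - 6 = 48*t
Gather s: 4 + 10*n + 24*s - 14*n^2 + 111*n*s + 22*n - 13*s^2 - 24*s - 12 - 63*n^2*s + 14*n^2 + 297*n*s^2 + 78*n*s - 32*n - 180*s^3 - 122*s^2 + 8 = -180*s^3 + s^2*(297*n - 135) + s*(-63*n^2 + 189*n)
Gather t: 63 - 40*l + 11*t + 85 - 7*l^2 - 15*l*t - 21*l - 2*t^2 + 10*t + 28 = -7*l^2 - 61*l - 2*t^2 + t*(21 - 15*l) + 176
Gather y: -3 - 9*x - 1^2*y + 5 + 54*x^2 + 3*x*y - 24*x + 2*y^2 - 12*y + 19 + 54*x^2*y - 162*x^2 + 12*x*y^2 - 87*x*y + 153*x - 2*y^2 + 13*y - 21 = -108*x^2 + 12*x*y^2 + 120*x + y*(54*x^2 - 84*x)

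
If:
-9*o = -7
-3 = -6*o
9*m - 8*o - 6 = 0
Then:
No Solution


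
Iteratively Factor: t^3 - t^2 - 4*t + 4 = (t - 2)*(t^2 + t - 2) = (t - 2)*(t + 2)*(t - 1)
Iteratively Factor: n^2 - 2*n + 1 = (n - 1)*(n - 1)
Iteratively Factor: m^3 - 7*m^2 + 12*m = (m - 3)*(m^2 - 4*m) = (m - 4)*(m - 3)*(m)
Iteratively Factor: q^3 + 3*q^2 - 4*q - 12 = (q - 2)*(q^2 + 5*q + 6) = (q - 2)*(q + 3)*(q + 2)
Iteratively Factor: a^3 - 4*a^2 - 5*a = (a)*(a^2 - 4*a - 5) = a*(a + 1)*(a - 5)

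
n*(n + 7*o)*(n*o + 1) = n^3*o + 7*n^2*o^2 + n^2 + 7*n*o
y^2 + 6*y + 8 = (y + 2)*(y + 4)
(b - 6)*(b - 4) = b^2 - 10*b + 24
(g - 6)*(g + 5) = g^2 - g - 30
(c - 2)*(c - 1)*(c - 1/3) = c^3 - 10*c^2/3 + 3*c - 2/3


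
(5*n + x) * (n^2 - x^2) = 5*n^3 + n^2*x - 5*n*x^2 - x^3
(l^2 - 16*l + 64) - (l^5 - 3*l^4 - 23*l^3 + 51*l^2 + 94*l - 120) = -l^5 + 3*l^4 + 23*l^3 - 50*l^2 - 110*l + 184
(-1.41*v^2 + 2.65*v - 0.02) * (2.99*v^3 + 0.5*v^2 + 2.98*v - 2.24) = -4.2159*v^5 + 7.2185*v^4 - 2.9366*v^3 + 11.0454*v^2 - 5.9956*v + 0.0448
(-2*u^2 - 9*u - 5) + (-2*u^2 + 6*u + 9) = -4*u^2 - 3*u + 4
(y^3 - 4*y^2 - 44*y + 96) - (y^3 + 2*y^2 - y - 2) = -6*y^2 - 43*y + 98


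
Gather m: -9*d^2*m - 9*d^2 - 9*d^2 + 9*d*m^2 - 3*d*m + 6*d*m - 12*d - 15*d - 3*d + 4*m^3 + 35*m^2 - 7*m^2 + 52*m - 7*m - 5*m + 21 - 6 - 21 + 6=-18*d^2 - 30*d + 4*m^3 + m^2*(9*d + 28) + m*(-9*d^2 + 3*d + 40)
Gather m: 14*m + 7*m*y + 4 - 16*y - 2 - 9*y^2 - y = m*(7*y + 14) - 9*y^2 - 17*y + 2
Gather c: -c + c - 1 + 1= 0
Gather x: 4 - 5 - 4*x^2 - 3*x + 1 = -4*x^2 - 3*x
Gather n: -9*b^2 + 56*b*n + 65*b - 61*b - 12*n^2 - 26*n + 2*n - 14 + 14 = -9*b^2 + 4*b - 12*n^2 + n*(56*b - 24)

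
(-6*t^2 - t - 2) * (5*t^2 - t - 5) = -30*t^4 + t^3 + 21*t^2 + 7*t + 10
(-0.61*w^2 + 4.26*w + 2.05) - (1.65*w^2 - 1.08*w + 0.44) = -2.26*w^2 + 5.34*w + 1.61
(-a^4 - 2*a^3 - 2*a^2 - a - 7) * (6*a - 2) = -6*a^5 - 10*a^4 - 8*a^3 - 2*a^2 - 40*a + 14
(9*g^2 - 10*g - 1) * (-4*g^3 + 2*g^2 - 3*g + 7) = -36*g^5 + 58*g^4 - 43*g^3 + 91*g^2 - 67*g - 7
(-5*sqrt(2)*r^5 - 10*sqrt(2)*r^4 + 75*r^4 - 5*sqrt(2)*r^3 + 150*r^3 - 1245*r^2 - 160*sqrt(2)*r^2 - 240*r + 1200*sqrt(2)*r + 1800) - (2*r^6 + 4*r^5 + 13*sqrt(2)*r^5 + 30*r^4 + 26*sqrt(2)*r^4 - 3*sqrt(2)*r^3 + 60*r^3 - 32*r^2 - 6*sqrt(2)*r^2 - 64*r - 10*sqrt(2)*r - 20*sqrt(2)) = -2*r^6 - 18*sqrt(2)*r^5 - 4*r^5 - 36*sqrt(2)*r^4 + 45*r^4 - 2*sqrt(2)*r^3 + 90*r^3 - 1213*r^2 - 154*sqrt(2)*r^2 - 176*r + 1210*sqrt(2)*r + 20*sqrt(2) + 1800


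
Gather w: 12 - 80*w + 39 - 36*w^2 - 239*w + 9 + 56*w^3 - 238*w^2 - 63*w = 56*w^3 - 274*w^2 - 382*w + 60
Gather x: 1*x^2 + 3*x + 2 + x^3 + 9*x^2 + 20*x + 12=x^3 + 10*x^2 + 23*x + 14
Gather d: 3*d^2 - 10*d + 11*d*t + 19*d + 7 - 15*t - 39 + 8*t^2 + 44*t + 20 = 3*d^2 + d*(11*t + 9) + 8*t^2 + 29*t - 12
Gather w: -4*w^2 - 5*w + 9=-4*w^2 - 5*w + 9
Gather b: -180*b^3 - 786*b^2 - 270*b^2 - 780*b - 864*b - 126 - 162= -180*b^3 - 1056*b^2 - 1644*b - 288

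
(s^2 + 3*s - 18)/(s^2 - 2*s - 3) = (s + 6)/(s + 1)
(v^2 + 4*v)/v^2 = (v + 4)/v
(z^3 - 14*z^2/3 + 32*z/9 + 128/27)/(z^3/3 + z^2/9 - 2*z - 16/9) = (9*z^2 - 18*z - 16)/(3*(z^2 + 3*z + 2))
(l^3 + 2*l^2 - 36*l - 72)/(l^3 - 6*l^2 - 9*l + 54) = (l^2 + 8*l + 12)/(l^2 - 9)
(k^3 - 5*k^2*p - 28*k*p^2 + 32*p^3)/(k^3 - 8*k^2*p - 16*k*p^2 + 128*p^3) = (-k + p)/(-k + 4*p)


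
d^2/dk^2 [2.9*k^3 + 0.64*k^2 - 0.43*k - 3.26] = 17.4*k + 1.28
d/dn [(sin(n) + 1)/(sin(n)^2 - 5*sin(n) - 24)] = (-2*sin(n) + cos(n)^2 - 20)*cos(n)/((sin(n) - 8)^2*(sin(n) + 3)^2)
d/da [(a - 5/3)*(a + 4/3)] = 2*a - 1/3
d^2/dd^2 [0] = 0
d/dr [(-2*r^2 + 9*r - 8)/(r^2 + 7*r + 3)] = (-23*r^2 + 4*r + 83)/(r^4 + 14*r^3 + 55*r^2 + 42*r + 9)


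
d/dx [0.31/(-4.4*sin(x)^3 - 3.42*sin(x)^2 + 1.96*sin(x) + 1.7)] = (4.092*sin(x)^2 + 2.1204*sin(x) - 0.6076)*cos(x)/(4.4*sin(x)^3 + 3.42*sin(x)^2 - 1.96*sin(x) - 1.7)^2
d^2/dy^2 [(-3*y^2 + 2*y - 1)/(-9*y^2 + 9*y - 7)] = 6*(27*y^3 - 108*y^2 + 45*y + 13)/(729*y^6 - 2187*y^5 + 3888*y^4 - 4131*y^3 + 3024*y^2 - 1323*y + 343)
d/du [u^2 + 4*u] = 2*u + 4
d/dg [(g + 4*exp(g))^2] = 2*(g + 4*exp(g))*(4*exp(g) + 1)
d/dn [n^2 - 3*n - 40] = 2*n - 3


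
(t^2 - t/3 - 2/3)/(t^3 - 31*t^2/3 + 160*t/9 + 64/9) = 3*(3*t^2 - t - 2)/(9*t^3 - 93*t^2 + 160*t + 64)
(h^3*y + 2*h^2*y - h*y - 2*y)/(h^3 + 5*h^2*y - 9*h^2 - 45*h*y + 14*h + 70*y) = y*(h^3 + 2*h^2 - h - 2)/(h^3 + 5*h^2*y - 9*h^2 - 45*h*y + 14*h + 70*y)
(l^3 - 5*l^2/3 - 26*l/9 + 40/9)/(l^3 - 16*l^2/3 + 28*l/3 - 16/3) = (l + 5/3)/(l - 2)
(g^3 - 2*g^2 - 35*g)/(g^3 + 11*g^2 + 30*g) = (g - 7)/(g + 6)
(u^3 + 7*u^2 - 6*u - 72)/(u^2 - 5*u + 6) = (u^2 + 10*u + 24)/(u - 2)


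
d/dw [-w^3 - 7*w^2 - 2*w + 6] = -3*w^2 - 14*w - 2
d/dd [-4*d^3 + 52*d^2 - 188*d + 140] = -12*d^2 + 104*d - 188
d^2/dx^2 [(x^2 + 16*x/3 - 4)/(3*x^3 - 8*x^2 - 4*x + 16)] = 2*(27*x^4 + 540*x^3 + 360*x^2 + 1696*x + 16)/(3*(27*x^7 - 108*x^6 - 72*x^5 + 640*x^4 - 80*x^3 - 1344*x^2 + 256*x + 1024))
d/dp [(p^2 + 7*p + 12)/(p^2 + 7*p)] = 12*(-2*p - 7)/(p^2*(p^2 + 14*p + 49))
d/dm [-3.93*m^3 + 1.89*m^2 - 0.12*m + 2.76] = -11.79*m^2 + 3.78*m - 0.12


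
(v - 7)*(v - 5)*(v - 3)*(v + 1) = v^4 - 14*v^3 + 56*v^2 - 34*v - 105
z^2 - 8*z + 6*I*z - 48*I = (z - 8)*(z + 6*I)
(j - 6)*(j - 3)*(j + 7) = j^3 - 2*j^2 - 45*j + 126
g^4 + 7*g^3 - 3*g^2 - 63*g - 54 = (g - 3)*(g + 1)*(g + 3)*(g + 6)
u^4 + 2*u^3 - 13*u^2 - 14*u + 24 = (u - 3)*(u - 1)*(u + 2)*(u + 4)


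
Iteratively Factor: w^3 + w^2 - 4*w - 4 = (w + 2)*(w^2 - w - 2) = (w - 2)*(w + 2)*(w + 1)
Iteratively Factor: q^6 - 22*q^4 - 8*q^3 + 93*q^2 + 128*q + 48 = (q + 1)*(q^5 - q^4 - 21*q^3 + 13*q^2 + 80*q + 48) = (q - 3)*(q + 1)*(q^4 + 2*q^3 - 15*q^2 - 32*q - 16) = (q - 3)*(q + 1)^2*(q^3 + q^2 - 16*q - 16) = (q - 3)*(q + 1)^3*(q^2 - 16) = (q - 3)*(q + 1)^3*(q + 4)*(q - 4)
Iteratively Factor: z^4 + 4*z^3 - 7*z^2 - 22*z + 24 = (z + 3)*(z^3 + z^2 - 10*z + 8) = (z - 2)*(z + 3)*(z^2 + 3*z - 4) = (z - 2)*(z - 1)*(z + 3)*(z + 4)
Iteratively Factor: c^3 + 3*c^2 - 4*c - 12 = (c + 3)*(c^2 - 4) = (c + 2)*(c + 3)*(c - 2)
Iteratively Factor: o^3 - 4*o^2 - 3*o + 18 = (o - 3)*(o^2 - o - 6) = (o - 3)*(o + 2)*(o - 3)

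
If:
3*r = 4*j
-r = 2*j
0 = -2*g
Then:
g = 0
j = 0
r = 0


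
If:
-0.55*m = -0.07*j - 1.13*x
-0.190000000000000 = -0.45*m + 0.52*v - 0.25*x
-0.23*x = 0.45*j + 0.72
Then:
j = -0.511111111111111*x - 1.6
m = 1.98949494949495*x - 0.203636363636364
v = 2.20244755244755*x - 0.541608391608392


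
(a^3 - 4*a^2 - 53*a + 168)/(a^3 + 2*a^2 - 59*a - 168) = (a - 3)/(a + 3)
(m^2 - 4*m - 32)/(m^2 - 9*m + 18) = (m^2 - 4*m - 32)/(m^2 - 9*m + 18)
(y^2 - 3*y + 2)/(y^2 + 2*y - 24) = (y^2 - 3*y + 2)/(y^2 + 2*y - 24)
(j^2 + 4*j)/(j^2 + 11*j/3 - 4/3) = 3*j/(3*j - 1)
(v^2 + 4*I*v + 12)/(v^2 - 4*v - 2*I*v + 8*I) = (v + 6*I)/(v - 4)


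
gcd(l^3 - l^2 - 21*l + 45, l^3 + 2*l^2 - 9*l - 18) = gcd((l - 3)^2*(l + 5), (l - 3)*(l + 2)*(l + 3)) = l - 3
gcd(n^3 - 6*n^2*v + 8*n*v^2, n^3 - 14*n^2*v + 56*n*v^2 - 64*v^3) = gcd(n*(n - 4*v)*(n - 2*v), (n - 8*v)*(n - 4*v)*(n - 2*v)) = n^2 - 6*n*v + 8*v^2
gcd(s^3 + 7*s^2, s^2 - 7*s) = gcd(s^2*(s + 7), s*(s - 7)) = s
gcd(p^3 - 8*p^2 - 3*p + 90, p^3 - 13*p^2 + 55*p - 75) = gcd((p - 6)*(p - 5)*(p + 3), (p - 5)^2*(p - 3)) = p - 5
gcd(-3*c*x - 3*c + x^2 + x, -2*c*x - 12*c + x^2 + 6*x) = 1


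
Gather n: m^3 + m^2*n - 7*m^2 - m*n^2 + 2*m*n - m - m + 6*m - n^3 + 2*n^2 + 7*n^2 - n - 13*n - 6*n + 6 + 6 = m^3 - 7*m^2 + 4*m - n^3 + n^2*(9 - m) + n*(m^2 + 2*m - 20) + 12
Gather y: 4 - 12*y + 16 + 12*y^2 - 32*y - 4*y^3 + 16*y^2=-4*y^3 + 28*y^2 - 44*y + 20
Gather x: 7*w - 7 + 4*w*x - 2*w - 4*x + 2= 5*w + x*(4*w - 4) - 5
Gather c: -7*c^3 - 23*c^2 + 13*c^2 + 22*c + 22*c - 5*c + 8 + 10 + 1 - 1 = -7*c^3 - 10*c^2 + 39*c + 18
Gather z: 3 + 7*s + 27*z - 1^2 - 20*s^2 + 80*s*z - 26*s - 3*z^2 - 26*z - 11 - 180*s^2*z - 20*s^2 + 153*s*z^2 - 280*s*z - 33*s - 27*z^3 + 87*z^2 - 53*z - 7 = -40*s^2 - 52*s - 27*z^3 + z^2*(153*s + 84) + z*(-180*s^2 - 200*s - 52) - 16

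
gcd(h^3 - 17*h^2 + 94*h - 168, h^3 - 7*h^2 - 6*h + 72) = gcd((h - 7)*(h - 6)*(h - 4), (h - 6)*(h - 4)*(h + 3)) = h^2 - 10*h + 24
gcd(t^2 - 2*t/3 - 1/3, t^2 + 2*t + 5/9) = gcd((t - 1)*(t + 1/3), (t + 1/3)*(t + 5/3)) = t + 1/3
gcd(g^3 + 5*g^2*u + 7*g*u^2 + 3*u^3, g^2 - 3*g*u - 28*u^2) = 1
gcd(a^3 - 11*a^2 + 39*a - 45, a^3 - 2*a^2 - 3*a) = a - 3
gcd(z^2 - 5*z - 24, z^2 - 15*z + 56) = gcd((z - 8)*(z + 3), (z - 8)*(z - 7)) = z - 8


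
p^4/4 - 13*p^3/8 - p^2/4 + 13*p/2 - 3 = (p/4 + 1/2)*(p - 6)*(p - 2)*(p - 1/2)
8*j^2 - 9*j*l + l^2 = (-8*j + l)*(-j + l)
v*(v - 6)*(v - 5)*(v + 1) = v^4 - 10*v^3 + 19*v^2 + 30*v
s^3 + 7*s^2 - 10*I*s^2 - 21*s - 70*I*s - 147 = (s + 7)*(s - 7*I)*(s - 3*I)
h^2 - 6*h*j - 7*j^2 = (h - 7*j)*(h + j)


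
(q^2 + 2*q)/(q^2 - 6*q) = (q + 2)/(q - 6)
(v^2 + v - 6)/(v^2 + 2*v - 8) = (v + 3)/(v + 4)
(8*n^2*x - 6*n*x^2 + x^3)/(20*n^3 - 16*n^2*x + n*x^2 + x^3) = x*(-4*n + x)/(-10*n^2 + 3*n*x + x^2)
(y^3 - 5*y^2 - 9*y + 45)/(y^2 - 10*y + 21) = (y^2 - 2*y - 15)/(y - 7)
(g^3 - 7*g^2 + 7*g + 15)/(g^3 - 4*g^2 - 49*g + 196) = (g^3 - 7*g^2 + 7*g + 15)/(g^3 - 4*g^2 - 49*g + 196)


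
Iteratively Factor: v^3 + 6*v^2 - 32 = (v - 2)*(v^2 + 8*v + 16) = (v - 2)*(v + 4)*(v + 4)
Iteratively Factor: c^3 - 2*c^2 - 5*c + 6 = (c - 1)*(c^2 - c - 6) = (c - 1)*(c + 2)*(c - 3)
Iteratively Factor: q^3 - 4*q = (q)*(q^2 - 4) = q*(q - 2)*(q + 2)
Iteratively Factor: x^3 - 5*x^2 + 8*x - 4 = (x - 2)*(x^2 - 3*x + 2) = (x - 2)*(x - 1)*(x - 2)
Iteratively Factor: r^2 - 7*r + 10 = (r - 2)*(r - 5)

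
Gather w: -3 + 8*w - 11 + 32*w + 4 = 40*w - 10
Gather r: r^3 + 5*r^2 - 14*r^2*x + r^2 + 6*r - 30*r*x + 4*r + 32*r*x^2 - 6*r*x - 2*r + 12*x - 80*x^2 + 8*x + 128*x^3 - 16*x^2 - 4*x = r^3 + r^2*(6 - 14*x) + r*(32*x^2 - 36*x + 8) + 128*x^3 - 96*x^2 + 16*x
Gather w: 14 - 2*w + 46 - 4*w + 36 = 96 - 6*w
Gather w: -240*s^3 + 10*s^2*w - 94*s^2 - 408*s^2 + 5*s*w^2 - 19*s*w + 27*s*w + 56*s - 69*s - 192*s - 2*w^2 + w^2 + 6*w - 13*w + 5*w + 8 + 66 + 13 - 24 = -240*s^3 - 502*s^2 - 205*s + w^2*(5*s - 1) + w*(10*s^2 + 8*s - 2) + 63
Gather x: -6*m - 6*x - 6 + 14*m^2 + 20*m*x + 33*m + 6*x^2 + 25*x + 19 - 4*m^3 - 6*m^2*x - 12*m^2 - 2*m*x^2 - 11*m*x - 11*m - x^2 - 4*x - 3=-4*m^3 + 2*m^2 + 16*m + x^2*(5 - 2*m) + x*(-6*m^2 + 9*m + 15) + 10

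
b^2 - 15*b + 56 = (b - 8)*(b - 7)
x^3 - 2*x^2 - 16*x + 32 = (x - 4)*(x - 2)*(x + 4)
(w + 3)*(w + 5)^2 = w^3 + 13*w^2 + 55*w + 75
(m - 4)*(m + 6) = m^2 + 2*m - 24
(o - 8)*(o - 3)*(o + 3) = o^3 - 8*o^2 - 9*o + 72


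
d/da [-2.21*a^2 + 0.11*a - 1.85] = 0.11 - 4.42*a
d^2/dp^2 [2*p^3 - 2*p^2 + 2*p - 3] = 12*p - 4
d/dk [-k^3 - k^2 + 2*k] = -3*k^2 - 2*k + 2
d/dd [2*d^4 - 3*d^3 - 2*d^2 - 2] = d*(8*d^2 - 9*d - 4)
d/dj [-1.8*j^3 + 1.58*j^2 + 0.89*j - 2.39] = -5.4*j^2 + 3.16*j + 0.89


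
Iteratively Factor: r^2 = (r)*(r)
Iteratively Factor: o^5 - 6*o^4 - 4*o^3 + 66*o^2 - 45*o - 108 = (o - 3)*(o^4 - 3*o^3 - 13*o^2 + 27*o + 36) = (o - 3)*(o + 1)*(o^3 - 4*o^2 - 9*o + 36) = (o - 3)*(o + 1)*(o + 3)*(o^2 - 7*o + 12) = (o - 3)^2*(o + 1)*(o + 3)*(o - 4)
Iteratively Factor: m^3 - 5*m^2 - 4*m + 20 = (m - 5)*(m^2 - 4) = (m - 5)*(m - 2)*(m + 2)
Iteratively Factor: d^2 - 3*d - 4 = (d - 4)*(d + 1)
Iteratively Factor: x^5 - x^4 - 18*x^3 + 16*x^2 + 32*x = (x)*(x^4 - x^3 - 18*x^2 + 16*x + 32) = x*(x - 4)*(x^3 + 3*x^2 - 6*x - 8) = x*(x - 4)*(x + 4)*(x^2 - x - 2) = x*(x - 4)*(x - 2)*(x + 4)*(x + 1)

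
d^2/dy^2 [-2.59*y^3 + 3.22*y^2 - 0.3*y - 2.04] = 6.44 - 15.54*y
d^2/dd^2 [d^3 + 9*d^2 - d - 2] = 6*d + 18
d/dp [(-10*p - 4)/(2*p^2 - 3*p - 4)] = 4*(5*p^2 + 4*p + 7)/(4*p^4 - 12*p^3 - 7*p^2 + 24*p + 16)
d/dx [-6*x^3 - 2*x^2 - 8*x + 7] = -18*x^2 - 4*x - 8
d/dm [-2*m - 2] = -2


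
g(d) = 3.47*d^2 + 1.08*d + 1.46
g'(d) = 6.94*d + 1.08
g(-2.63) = 22.62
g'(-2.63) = -17.17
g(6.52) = 156.01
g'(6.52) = 46.33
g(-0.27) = 1.42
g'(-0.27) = -0.79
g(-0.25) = 1.41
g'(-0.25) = -0.66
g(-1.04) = 4.09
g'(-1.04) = -6.14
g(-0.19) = 1.38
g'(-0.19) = -0.24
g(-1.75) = 10.20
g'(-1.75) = -11.06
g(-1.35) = 6.33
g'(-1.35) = -8.29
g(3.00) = 35.93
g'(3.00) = 21.90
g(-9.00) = 272.81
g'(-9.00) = -61.38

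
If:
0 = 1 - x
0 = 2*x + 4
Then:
No Solution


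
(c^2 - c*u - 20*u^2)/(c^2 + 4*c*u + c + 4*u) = (c - 5*u)/(c + 1)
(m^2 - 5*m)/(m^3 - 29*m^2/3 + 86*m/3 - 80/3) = 3*m/(3*m^2 - 14*m + 16)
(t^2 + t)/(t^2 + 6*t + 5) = t/(t + 5)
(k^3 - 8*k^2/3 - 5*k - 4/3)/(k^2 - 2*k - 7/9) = 3*(k^2 - 3*k - 4)/(3*k - 7)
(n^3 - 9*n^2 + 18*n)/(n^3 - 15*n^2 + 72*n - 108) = n/(n - 6)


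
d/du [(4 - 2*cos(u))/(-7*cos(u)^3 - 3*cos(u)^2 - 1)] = (-3*cos(u) - 39*cos(2*u) + 7*cos(3*u) - 41)*sin(u)/(7*cos(u)^3 + 3*cos(u)^2 + 1)^2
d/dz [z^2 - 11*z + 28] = 2*z - 11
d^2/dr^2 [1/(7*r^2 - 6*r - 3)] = 2*(49*r^2 - 42*r - 4*(7*r - 3)^2 - 21)/(-7*r^2 + 6*r + 3)^3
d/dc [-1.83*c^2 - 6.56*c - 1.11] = -3.66*c - 6.56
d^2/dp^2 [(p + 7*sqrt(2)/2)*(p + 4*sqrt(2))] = 2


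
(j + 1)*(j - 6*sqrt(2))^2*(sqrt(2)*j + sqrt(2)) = sqrt(2)*j^4 - 24*j^3 + 2*sqrt(2)*j^3 - 48*j^2 + 73*sqrt(2)*j^2 - 24*j + 144*sqrt(2)*j + 72*sqrt(2)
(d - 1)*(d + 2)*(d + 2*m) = d^3 + 2*d^2*m + d^2 + 2*d*m - 2*d - 4*m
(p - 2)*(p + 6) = p^2 + 4*p - 12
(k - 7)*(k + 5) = k^2 - 2*k - 35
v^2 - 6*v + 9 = (v - 3)^2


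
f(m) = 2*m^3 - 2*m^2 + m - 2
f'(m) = 6*m^2 - 4*m + 1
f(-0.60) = -3.75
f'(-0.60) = 5.56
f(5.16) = 224.68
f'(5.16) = 140.11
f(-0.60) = -3.75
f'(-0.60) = 5.56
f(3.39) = 56.32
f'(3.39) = 56.39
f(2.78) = 28.29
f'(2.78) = 36.25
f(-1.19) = -9.39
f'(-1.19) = 14.26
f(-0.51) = -3.30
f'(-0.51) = 4.60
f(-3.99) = -164.87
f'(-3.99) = 112.48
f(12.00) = 3178.00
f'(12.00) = 817.00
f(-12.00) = -3758.00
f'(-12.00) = 913.00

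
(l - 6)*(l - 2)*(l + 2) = l^3 - 6*l^2 - 4*l + 24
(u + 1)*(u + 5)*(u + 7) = u^3 + 13*u^2 + 47*u + 35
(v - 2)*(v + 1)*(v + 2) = v^3 + v^2 - 4*v - 4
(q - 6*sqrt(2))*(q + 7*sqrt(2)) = q^2 + sqrt(2)*q - 84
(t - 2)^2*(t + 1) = t^3 - 3*t^2 + 4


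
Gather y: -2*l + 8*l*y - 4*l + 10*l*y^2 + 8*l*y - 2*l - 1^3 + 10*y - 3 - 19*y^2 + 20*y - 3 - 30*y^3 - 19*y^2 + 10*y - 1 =-8*l - 30*y^3 + y^2*(10*l - 38) + y*(16*l + 40) - 8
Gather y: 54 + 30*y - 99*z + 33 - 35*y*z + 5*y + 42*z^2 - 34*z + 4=y*(35 - 35*z) + 42*z^2 - 133*z + 91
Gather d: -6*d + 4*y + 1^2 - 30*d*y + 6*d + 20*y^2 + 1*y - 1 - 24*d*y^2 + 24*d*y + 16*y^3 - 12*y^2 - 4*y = d*(-24*y^2 - 6*y) + 16*y^3 + 8*y^2 + y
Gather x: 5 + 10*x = 10*x + 5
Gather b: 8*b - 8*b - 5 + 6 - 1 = 0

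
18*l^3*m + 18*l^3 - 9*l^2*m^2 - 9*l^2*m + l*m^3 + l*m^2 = (-6*l + m)*(-3*l + m)*(l*m + l)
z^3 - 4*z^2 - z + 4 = (z - 4)*(z - 1)*(z + 1)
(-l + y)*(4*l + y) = -4*l^2 + 3*l*y + y^2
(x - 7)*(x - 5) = x^2 - 12*x + 35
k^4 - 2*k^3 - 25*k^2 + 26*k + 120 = (k - 5)*(k - 3)*(k + 2)*(k + 4)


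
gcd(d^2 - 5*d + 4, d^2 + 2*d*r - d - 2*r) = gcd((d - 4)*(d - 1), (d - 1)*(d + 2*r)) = d - 1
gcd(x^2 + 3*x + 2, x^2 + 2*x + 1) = x + 1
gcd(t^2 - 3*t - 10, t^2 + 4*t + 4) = t + 2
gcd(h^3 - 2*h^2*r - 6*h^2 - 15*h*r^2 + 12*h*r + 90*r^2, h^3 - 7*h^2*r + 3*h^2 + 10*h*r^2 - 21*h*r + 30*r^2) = -h + 5*r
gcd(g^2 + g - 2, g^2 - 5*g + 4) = g - 1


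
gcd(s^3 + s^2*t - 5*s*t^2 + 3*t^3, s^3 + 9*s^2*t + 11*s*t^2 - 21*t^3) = s^2 + 2*s*t - 3*t^2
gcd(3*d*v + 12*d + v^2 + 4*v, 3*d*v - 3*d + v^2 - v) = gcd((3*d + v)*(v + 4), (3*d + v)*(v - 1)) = 3*d + v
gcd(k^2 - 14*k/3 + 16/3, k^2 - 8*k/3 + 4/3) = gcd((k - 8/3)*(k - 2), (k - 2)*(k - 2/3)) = k - 2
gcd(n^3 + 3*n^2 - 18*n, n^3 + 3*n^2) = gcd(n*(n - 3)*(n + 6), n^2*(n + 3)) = n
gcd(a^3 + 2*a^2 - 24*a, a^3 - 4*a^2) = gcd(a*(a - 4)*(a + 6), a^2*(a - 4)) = a^2 - 4*a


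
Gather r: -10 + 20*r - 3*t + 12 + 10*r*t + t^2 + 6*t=r*(10*t + 20) + t^2 + 3*t + 2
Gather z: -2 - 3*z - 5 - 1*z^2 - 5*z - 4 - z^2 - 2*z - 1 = -2*z^2 - 10*z - 12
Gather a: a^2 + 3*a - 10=a^2 + 3*a - 10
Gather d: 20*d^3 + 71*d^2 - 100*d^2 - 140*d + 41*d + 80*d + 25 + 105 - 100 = 20*d^3 - 29*d^2 - 19*d + 30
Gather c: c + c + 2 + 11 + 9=2*c + 22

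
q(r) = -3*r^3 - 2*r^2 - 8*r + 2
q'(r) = -9*r^2 - 4*r - 8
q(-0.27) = 4.07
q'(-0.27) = -7.58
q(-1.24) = 14.56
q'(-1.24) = -16.88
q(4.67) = -384.52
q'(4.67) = -222.96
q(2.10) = -51.40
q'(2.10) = -56.09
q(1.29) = -18.09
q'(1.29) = -28.14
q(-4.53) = 276.08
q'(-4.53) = -174.57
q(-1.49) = 19.40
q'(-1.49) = -22.02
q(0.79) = -7.05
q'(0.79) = -16.78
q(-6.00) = 626.00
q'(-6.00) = -308.00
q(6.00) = -766.00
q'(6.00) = -356.00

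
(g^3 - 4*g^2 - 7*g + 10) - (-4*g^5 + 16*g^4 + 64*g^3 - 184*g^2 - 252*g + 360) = 4*g^5 - 16*g^4 - 63*g^3 + 180*g^2 + 245*g - 350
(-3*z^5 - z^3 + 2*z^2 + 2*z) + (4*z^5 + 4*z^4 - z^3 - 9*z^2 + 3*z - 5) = z^5 + 4*z^4 - 2*z^3 - 7*z^2 + 5*z - 5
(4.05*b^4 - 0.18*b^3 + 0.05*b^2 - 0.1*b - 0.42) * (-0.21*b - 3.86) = -0.8505*b^5 - 15.5952*b^4 + 0.6843*b^3 - 0.172*b^2 + 0.4742*b + 1.6212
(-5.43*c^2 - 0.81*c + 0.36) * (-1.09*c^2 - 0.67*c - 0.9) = 5.9187*c^4 + 4.521*c^3 + 5.0373*c^2 + 0.4878*c - 0.324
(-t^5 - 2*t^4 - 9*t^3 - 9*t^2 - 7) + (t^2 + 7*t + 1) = -t^5 - 2*t^4 - 9*t^3 - 8*t^2 + 7*t - 6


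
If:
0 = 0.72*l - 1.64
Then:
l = 2.28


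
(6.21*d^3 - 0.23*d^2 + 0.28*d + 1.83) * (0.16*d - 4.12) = 0.9936*d^4 - 25.622*d^3 + 0.9924*d^2 - 0.8608*d - 7.5396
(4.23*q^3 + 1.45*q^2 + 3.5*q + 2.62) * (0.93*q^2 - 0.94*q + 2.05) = 3.9339*q^5 - 2.6277*q^4 + 10.5635*q^3 + 2.1191*q^2 + 4.7122*q + 5.371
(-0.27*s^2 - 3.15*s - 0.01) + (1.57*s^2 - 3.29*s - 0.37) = 1.3*s^2 - 6.44*s - 0.38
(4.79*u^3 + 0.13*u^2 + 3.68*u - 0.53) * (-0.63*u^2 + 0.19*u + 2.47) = -3.0177*u^5 + 0.8282*u^4 + 9.5376*u^3 + 1.3542*u^2 + 8.9889*u - 1.3091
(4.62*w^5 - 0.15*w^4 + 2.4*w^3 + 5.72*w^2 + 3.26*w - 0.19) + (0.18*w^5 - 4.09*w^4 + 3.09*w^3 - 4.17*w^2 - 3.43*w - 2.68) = 4.8*w^5 - 4.24*w^4 + 5.49*w^3 + 1.55*w^2 - 0.17*w - 2.87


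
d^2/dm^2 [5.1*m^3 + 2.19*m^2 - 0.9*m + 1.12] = 30.6*m + 4.38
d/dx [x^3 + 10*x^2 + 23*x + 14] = 3*x^2 + 20*x + 23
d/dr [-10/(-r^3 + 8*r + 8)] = 10*(8 - 3*r^2)/(-r^3 + 8*r + 8)^2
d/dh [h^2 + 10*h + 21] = 2*h + 10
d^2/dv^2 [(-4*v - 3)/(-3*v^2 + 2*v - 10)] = 2*(4*(3*v - 1)^2*(4*v + 3) - (36*v + 1)*(3*v^2 - 2*v + 10))/(3*v^2 - 2*v + 10)^3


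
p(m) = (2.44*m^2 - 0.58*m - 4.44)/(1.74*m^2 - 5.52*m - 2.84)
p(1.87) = -0.42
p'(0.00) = -2.83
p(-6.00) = 0.93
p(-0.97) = -0.38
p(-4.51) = 0.83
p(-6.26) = 0.95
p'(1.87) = -1.27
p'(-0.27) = -16.19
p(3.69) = 55.14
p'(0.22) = -1.47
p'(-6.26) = -0.05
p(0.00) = 1.56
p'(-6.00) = -0.06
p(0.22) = 1.12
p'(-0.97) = -2.10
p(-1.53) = 0.22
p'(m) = (5.52 - 3.48*m)*(2.44*m^2 - 0.58*m - 4.44)/(1.74*m^2 - 5.52*m - 2.84)^2 + (4.88*m - 0.58)/(1.74*m^2 - 5.52*m - 2.84)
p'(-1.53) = -0.58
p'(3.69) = -799.32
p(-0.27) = 3.36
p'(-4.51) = -0.09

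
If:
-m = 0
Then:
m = 0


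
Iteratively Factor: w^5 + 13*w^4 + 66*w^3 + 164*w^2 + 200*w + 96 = (w + 3)*(w^4 + 10*w^3 + 36*w^2 + 56*w + 32) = (w + 2)*(w + 3)*(w^3 + 8*w^2 + 20*w + 16) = (w + 2)*(w + 3)*(w + 4)*(w^2 + 4*w + 4) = (w + 2)^2*(w + 3)*(w + 4)*(w + 2)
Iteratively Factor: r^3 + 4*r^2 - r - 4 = (r + 4)*(r^2 - 1) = (r + 1)*(r + 4)*(r - 1)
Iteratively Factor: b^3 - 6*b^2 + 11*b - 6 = (b - 1)*(b^2 - 5*b + 6) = (b - 2)*(b - 1)*(b - 3)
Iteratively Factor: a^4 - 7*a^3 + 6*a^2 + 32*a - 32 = (a - 4)*(a^3 - 3*a^2 - 6*a + 8) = (a - 4)*(a - 1)*(a^2 - 2*a - 8) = (a - 4)*(a - 1)*(a + 2)*(a - 4)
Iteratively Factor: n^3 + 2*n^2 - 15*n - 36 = (n + 3)*(n^2 - n - 12) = (n + 3)^2*(n - 4)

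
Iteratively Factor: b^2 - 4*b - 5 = (b + 1)*(b - 5)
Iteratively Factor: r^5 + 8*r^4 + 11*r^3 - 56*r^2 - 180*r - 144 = (r + 2)*(r^4 + 6*r^3 - r^2 - 54*r - 72) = (r + 2)*(r + 4)*(r^3 + 2*r^2 - 9*r - 18) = (r + 2)*(r + 3)*(r + 4)*(r^2 - r - 6) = (r + 2)^2*(r + 3)*(r + 4)*(r - 3)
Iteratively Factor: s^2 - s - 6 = (s - 3)*(s + 2)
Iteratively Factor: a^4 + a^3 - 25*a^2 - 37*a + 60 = (a + 3)*(a^3 - 2*a^2 - 19*a + 20) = (a + 3)*(a + 4)*(a^2 - 6*a + 5) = (a - 5)*(a + 3)*(a + 4)*(a - 1)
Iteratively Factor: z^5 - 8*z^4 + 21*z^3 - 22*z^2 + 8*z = (z)*(z^4 - 8*z^3 + 21*z^2 - 22*z + 8) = z*(z - 4)*(z^3 - 4*z^2 + 5*z - 2) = z*(z - 4)*(z - 1)*(z^2 - 3*z + 2) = z*(z - 4)*(z - 2)*(z - 1)*(z - 1)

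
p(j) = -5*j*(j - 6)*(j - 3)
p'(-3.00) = -495.00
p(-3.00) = 810.00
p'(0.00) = -90.00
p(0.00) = 0.00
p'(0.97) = -16.81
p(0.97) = -49.52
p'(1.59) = 15.18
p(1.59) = -49.43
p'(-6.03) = -1178.11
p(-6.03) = 3275.22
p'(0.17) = -75.13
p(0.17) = -14.02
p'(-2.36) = -385.94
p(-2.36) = 528.75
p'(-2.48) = -405.46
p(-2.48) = 576.23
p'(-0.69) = -159.24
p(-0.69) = 85.17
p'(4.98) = -13.81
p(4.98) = 50.29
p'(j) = -5*j*(j - 6) - 5*j*(j - 3) - 5*(j - 6)*(j - 3)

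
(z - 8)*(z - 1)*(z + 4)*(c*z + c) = c*z^4 - 4*c*z^3 - 33*c*z^2 + 4*c*z + 32*c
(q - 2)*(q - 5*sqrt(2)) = q^2 - 5*sqrt(2)*q - 2*q + 10*sqrt(2)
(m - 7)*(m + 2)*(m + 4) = m^3 - m^2 - 34*m - 56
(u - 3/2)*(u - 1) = u^2 - 5*u/2 + 3/2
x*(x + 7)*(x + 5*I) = x^3 + 7*x^2 + 5*I*x^2 + 35*I*x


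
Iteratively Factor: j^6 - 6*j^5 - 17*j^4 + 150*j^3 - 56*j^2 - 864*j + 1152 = (j + 3)*(j^5 - 9*j^4 + 10*j^3 + 120*j^2 - 416*j + 384) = (j - 4)*(j + 3)*(j^4 - 5*j^3 - 10*j^2 + 80*j - 96) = (j - 4)^2*(j + 3)*(j^3 - j^2 - 14*j + 24) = (j - 4)^2*(j - 2)*(j + 3)*(j^2 + j - 12) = (j - 4)^2*(j - 3)*(j - 2)*(j + 3)*(j + 4)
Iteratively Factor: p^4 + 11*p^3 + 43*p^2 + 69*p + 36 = (p + 3)*(p^3 + 8*p^2 + 19*p + 12) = (p + 3)*(p + 4)*(p^2 + 4*p + 3) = (p + 1)*(p + 3)*(p + 4)*(p + 3)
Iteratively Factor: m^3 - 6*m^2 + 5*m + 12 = (m - 3)*(m^2 - 3*m - 4) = (m - 3)*(m + 1)*(m - 4)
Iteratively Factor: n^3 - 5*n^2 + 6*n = (n)*(n^2 - 5*n + 6) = n*(n - 3)*(n - 2)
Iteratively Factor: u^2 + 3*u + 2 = (u + 2)*(u + 1)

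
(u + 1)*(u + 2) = u^2 + 3*u + 2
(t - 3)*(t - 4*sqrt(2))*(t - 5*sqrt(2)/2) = t^3 - 13*sqrt(2)*t^2/2 - 3*t^2 + 20*t + 39*sqrt(2)*t/2 - 60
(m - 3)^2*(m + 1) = m^3 - 5*m^2 + 3*m + 9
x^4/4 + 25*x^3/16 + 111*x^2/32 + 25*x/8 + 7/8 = (x/4 + 1/2)*(x + 1/2)*(x + 7/4)*(x + 2)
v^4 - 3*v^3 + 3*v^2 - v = v*(v - 1)^3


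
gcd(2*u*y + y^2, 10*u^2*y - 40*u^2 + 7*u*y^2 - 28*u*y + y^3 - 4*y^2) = 2*u + y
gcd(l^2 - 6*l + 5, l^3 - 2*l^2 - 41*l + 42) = l - 1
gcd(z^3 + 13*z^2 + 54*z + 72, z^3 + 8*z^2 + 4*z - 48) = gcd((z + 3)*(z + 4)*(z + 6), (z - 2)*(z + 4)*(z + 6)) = z^2 + 10*z + 24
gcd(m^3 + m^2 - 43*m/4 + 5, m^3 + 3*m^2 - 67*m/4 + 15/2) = m^2 - 3*m + 5/4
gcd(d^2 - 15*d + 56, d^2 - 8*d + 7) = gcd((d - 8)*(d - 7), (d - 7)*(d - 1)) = d - 7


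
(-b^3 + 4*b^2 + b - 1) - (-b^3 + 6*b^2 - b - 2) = -2*b^2 + 2*b + 1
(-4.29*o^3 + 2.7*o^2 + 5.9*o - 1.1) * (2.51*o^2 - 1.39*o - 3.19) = -10.7679*o^5 + 12.7401*o^4 + 24.7411*o^3 - 19.575*o^2 - 17.292*o + 3.509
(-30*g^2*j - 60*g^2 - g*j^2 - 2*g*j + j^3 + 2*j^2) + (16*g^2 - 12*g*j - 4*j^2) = -30*g^2*j - 44*g^2 - g*j^2 - 14*g*j + j^3 - 2*j^2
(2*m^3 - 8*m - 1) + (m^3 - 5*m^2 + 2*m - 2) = 3*m^3 - 5*m^2 - 6*m - 3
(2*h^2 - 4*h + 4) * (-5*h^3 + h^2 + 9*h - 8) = -10*h^5 + 22*h^4 - 6*h^3 - 48*h^2 + 68*h - 32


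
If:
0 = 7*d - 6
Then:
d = 6/7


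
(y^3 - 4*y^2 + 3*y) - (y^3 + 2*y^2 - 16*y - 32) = -6*y^2 + 19*y + 32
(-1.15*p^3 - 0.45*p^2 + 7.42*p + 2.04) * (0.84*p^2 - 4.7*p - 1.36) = -0.966*p^5 + 5.027*p^4 + 9.9118*p^3 - 32.5484*p^2 - 19.6792*p - 2.7744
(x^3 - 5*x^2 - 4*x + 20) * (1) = x^3 - 5*x^2 - 4*x + 20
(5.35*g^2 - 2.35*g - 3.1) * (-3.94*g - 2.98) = -21.079*g^3 - 6.684*g^2 + 19.217*g + 9.238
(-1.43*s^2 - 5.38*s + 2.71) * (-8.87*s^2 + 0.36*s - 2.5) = 12.6841*s^4 + 47.2058*s^3 - 22.3995*s^2 + 14.4256*s - 6.775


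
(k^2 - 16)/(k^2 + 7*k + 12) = (k - 4)/(k + 3)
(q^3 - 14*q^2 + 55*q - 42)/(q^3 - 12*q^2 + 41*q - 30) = (q - 7)/(q - 5)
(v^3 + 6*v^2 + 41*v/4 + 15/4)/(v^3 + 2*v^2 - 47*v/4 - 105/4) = (2*v + 1)/(2*v - 7)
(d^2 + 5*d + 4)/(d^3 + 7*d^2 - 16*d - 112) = (d + 1)/(d^2 + 3*d - 28)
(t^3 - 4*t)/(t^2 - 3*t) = (t^2 - 4)/(t - 3)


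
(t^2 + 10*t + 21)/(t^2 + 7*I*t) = (t^2 + 10*t + 21)/(t*(t + 7*I))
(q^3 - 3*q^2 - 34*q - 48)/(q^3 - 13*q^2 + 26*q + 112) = (q + 3)/(q - 7)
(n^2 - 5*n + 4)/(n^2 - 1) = (n - 4)/(n + 1)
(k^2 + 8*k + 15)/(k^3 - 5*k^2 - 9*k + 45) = (k + 5)/(k^2 - 8*k + 15)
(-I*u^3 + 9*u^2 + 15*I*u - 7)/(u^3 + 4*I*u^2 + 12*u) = (-I*u^3 + 9*u^2 + 15*I*u - 7)/(u*(u^2 + 4*I*u + 12))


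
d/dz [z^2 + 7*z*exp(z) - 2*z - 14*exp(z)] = 7*z*exp(z) + 2*z - 7*exp(z) - 2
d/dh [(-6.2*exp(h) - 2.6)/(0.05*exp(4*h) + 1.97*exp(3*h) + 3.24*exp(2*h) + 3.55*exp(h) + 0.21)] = (0.93*exp(4*h) + 24.948*exp(3*h) + 35.454*exp(2*h) + 16.848*exp(h) + 7.928)*exp(h)/(0.0025*exp(8*h) + 0.197*exp(7*h) + 4.2049*exp(6*h) + 13.1206*exp(5*h) + 24.5056*exp(4*h) + 23.8314*exp(3*h) + 13.9633*exp(2*h) + 1.491*exp(h) + 0.0441)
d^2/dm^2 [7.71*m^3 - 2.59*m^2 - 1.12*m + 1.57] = 46.26*m - 5.18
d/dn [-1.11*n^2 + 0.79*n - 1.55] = 0.79 - 2.22*n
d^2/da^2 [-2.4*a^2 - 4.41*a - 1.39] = -4.80000000000000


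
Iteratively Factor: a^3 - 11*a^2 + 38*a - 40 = (a - 4)*(a^2 - 7*a + 10) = (a - 4)*(a - 2)*(a - 5)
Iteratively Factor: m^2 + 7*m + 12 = (m + 4)*(m + 3)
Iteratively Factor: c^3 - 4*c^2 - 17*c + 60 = (c - 3)*(c^2 - c - 20) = (c - 3)*(c + 4)*(c - 5)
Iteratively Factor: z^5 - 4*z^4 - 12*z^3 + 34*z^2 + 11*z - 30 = (z + 1)*(z^4 - 5*z^3 - 7*z^2 + 41*z - 30) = (z - 1)*(z + 1)*(z^3 - 4*z^2 - 11*z + 30) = (z - 2)*(z - 1)*(z + 1)*(z^2 - 2*z - 15) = (z - 2)*(z - 1)*(z + 1)*(z + 3)*(z - 5)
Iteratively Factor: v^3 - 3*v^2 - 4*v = (v - 4)*(v^2 + v) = v*(v - 4)*(v + 1)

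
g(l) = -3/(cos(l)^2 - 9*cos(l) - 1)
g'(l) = -3*(2*sin(l)*cos(l) - 9*sin(l))/(cos(l)^2 - 9*cos(l) - 1)^2 = 3*(9 - 2*cos(l))*sin(l)/(sin(l)^2 + 9*cos(l))^2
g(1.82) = -2.34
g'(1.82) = 16.83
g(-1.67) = 30.36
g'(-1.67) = -2811.74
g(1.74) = -5.52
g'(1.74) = 93.32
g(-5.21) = 0.59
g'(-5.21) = 0.83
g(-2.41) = -0.48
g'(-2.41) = -0.54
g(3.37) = -0.34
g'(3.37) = -0.10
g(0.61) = 0.39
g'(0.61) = 0.21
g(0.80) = 0.44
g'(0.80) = 0.36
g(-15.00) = -0.47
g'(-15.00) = -0.50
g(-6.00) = 0.34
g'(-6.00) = 0.08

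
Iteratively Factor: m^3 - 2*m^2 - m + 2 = (m - 1)*(m^2 - m - 2) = (m - 1)*(m + 1)*(m - 2)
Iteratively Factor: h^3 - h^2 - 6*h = (h - 3)*(h^2 + 2*h) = h*(h - 3)*(h + 2)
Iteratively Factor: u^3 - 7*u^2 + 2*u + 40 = (u + 2)*(u^2 - 9*u + 20) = (u - 4)*(u + 2)*(u - 5)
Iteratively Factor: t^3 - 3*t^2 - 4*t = (t + 1)*(t^2 - 4*t) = t*(t + 1)*(t - 4)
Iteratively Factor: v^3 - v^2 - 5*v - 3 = (v + 1)*(v^2 - 2*v - 3) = (v - 3)*(v + 1)*(v + 1)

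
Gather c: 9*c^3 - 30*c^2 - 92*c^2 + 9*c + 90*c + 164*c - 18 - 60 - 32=9*c^3 - 122*c^2 + 263*c - 110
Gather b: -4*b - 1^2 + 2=1 - 4*b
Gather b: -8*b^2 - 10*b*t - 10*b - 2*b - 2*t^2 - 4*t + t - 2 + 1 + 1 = -8*b^2 + b*(-10*t - 12) - 2*t^2 - 3*t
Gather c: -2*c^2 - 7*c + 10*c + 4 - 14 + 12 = -2*c^2 + 3*c + 2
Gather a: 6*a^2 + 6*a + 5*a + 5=6*a^2 + 11*a + 5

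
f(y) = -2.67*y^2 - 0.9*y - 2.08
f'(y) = -5.34*y - 0.9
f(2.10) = -15.74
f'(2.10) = -12.11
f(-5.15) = -68.26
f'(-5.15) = 26.60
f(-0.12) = -2.01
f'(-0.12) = -0.26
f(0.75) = -4.26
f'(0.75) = -4.90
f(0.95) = -5.34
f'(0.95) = -5.97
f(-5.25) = -70.95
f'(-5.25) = 27.14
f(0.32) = -2.64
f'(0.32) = -2.61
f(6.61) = -124.69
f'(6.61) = -36.20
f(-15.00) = -589.33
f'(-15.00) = 79.20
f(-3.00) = -23.41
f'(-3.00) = 15.12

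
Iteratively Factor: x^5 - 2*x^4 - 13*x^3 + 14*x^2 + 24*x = (x)*(x^4 - 2*x^3 - 13*x^2 + 14*x + 24) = x*(x + 1)*(x^3 - 3*x^2 - 10*x + 24) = x*(x + 1)*(x + 3)*(x^2 - 6*x + 8) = x*(x - 4)*(x + 1)*(x + 3)*(x - 2)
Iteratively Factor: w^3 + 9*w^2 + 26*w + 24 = (w + 2)*(w^2 + 7*w + 12) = (w + 2)*(w + 4)*(w + 3)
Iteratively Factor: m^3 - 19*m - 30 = (m + 3)*(m^2 - 3*m - 10) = (m + 2)*(m + 3)*(m - 5)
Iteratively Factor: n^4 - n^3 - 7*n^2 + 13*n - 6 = (n - 1)*(n^3 - 7*n + 6) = (n - 2)*(n - 1)*(n^2 + 2*n - 3) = (n - 2)*(n - 1)*(n + 3)*(n - 1)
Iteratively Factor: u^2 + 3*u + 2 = (u + 2)*(u + 1)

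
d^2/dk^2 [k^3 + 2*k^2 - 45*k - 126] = 6*k + 4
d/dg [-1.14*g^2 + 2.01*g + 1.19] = 2.01 - 2.28*g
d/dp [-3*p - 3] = -3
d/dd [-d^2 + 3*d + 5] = 3 - 2*d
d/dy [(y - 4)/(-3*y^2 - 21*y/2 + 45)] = 4*(y^2 - 8*y + 1)/(3*(4*y^4 + 28*y^3 - 71*y^2 - 420*y + 900))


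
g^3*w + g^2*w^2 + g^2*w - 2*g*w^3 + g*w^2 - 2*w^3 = (g - w)*(g + 2*w)*(g*w + w)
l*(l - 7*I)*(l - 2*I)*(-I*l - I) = -I*l^4 - 9*l^3 - I*l^3 - 9*l^2 + 14*I*l^2 + 14*I*l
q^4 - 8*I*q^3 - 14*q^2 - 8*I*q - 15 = (q - 5*I)*(q - 3*I)*(q - I)*(q + I)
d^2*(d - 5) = d^3 - 5*d^2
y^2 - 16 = (y - 4)*(y + 4)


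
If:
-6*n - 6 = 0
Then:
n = -1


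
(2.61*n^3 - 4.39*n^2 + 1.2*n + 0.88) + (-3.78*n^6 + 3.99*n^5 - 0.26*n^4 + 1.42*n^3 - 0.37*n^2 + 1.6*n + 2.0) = -3.78*n^6 + 3.99*n^5 - 0.26*n^4 + 4.03*n^3 - 4.76*n^2 + 2.8*n + 2.88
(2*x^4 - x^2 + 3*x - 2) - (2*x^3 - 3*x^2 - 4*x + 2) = 2*x^4 - 2*x^3 + 2*x^2 + 7*x - 4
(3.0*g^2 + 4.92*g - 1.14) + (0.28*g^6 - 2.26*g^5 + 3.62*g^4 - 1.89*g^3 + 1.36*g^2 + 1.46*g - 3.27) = 0.28*g^6 - 2.26*g^5 + 3.62*g^4 - 1.89*g^3 + 4.36*g^2 + 6.38*g - 4.41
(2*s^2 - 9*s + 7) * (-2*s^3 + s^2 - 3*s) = -4*s^5 + 20*s^4 - 29*s^3 + 34*s^2 - 21*s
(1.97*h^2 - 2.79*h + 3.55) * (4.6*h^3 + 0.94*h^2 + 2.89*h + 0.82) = 9.062*h^5 - 10.9822*h^4 + 19.4007*h^3 - 3.1107*h^2 + 7.9717*h + 2.911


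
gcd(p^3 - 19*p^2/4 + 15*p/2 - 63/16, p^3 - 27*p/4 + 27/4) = p^2 - 3*p + 9/4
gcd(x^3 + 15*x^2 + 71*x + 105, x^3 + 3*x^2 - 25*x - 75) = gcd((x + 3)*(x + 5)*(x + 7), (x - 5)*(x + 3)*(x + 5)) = x^2 + 8*x + 15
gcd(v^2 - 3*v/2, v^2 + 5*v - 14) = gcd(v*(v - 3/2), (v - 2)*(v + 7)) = 1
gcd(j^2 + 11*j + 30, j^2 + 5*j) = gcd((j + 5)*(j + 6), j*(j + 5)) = j + 5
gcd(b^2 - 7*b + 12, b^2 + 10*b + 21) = 1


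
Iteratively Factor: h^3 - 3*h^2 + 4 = (h - 2)*(h^2 - h - 2) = (h - 2)*(h + 1)*(h - 2)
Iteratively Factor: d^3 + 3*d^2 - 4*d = (d - 1)*(d^2 + 4*d) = d*(d - 1)*(d + 4)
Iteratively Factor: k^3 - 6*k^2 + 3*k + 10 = (k + 1)*(k^2 - 7*k + 10) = (k - 5)*(k + 1)*(k - 2)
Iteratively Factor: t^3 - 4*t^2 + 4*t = (t - 2)*(t^2 - 2*t) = t*(t - 2)*(t - 2)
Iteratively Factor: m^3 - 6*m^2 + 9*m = (m - 3)*(m^2 - 3*m) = (m - 3)^2*(m)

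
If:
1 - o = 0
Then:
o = 1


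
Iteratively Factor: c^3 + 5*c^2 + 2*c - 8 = (c + 2)*(c^2 + 3*c - 4) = (c - 1)*(c + 2)*(c + 4)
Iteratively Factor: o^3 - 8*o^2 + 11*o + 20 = (o - 5)*(o^2 - 3*o - 4) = (o - 5)*(o - 4)*(o + 1)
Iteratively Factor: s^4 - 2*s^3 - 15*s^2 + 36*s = (s)*(s^3 - 2*s^2 - 15*s + 36) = s*(s + 4)*(s^2 - 6*s + 9) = s*(s - 3)*(s + 4)*(s - 3)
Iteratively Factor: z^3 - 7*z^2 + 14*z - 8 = (z - 4)*(z^2 - 3*z + 2) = (z - 4)*(z - 2)*(z - 1)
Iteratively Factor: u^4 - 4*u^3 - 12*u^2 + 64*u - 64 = (u - 4)*(u^3 - 12*u + 16) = (u - 4)*(u - 2)*(u^2 + 2*u - 8) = (u - 4)*(u - 2)^2*(u + 4)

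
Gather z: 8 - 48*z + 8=16 - 48*z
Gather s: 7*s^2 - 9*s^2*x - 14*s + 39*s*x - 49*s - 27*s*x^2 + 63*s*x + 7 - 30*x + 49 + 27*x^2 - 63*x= s^2*(7 - 9*x) + s*(-27*x^2 + 102*x - 63) + 27*x^2 - 93*x + 56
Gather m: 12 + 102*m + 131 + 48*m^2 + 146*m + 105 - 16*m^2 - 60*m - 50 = 32*m^2 + 188*m + 198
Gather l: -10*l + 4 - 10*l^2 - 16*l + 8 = -10*l^2 - 26*l + 12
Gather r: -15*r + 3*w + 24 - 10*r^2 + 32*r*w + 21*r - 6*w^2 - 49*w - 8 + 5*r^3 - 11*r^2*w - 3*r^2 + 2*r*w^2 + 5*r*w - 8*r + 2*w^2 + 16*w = 5*r^3 + r^2*(-11*w - 13) + r*(2*w^2 + 37*w - 2) - 4*w^2 - 30*w + 16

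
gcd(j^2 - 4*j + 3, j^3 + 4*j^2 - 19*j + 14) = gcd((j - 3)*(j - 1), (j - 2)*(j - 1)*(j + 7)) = j - 1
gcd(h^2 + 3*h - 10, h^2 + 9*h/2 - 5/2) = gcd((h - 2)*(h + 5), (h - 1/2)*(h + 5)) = h + 5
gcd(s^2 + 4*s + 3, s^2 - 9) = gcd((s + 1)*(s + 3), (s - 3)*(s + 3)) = s + 3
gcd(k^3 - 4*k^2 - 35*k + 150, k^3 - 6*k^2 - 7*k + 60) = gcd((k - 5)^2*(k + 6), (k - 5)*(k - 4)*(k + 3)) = k - 5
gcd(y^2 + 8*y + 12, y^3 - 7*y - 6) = y + 2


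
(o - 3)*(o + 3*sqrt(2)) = o^2 - 3*o + 3*sqrt(2)*o - 9*sqrt(2)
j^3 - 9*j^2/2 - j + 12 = (j - 4)*(j - 2)*(j + 3/2)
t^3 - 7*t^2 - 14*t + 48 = (t - 8)*(t - 2)*(t + 3)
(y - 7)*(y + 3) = y^2 - 4*y - 21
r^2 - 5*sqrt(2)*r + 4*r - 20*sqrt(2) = (r + 4)*(r - 5*sqrt(2))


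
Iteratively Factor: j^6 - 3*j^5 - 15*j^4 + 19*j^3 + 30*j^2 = (j + 1)*(j^5 - 4*j^4 - 11*j^3 + 30*j^2) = j*(j + 1)*(j^4 - 4*j^3 - 11*j^2 + 30*j) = j^2*(j + 1)*(j^3 - 4*j^2 - 11*j + 30) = j^2*(j + 1)*(j + 3)*(j^2 - 7*j + 10) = j^2*(j - 2)*(j + 1)*(j + 3)*(j - 5)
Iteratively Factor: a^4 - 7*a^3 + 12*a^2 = (a - 3)*(a^3 - 4*a^2) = (a - 4)*(a - 3)*(a^2) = a*(a - 4)*(a - 3)*(a)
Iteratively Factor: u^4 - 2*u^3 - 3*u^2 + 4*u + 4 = (u + 1)*(u^3 - 3*u^2 + 4) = (u + 1)^2*(u^2 - 4*u + 4) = (u - 2)*(u + 1)^2*(u - 2)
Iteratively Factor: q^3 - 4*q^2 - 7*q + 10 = (q - 5)*(q^2 + q - 2) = (q - 5)*(q + 2)*(q - 1)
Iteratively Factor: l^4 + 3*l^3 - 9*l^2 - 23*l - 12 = (l + 4)*(l^3 - l^2 - 5*l - 3) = (l - 3)*(l + 4)*(l^2 + 2*l + 1) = (l - 3)*(l + 1)*(l + 4)*(l + 1)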